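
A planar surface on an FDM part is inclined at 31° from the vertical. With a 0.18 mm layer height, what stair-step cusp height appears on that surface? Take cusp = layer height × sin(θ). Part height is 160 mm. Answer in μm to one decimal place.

h_c = t·sin θ = 0.18 × 0.5150 = 0.0927 mm (92.7 μm).

92.7 μm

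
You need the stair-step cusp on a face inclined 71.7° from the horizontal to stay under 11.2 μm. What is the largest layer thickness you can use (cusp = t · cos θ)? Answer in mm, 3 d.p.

0.036 mm

t = h_c / cos θ = 0.0112 / 0.3140 = 0.036 mm.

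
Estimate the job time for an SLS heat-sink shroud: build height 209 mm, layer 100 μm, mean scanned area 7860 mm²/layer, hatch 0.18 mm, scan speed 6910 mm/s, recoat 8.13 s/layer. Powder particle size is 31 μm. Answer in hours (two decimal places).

Number of layers: 209 / 0.1 → 2090 (rounded up).
Scan path per layer: 7860 / 0.18 → 43666.7 mm.
Laser time per layer = 43666.7 / 6910 = 6.3193 s.
Per-layer time = 6.3193 + 8.13 = 14.4493 s.
2090 layers × 14.4493 s/layer = 30199.037 s, i.e. 8.39 hours.

8.39 hours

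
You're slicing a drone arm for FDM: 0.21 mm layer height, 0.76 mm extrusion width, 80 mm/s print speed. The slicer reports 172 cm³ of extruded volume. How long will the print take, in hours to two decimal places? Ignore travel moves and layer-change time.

3.74 hours

Line area: 0.21 × 0.76 → 0.1596 mm².
Toolpath length = 172 cm³ / 0.1596 mm² = 172000 / 0.1596 = 1077694.2 mm.
Time extruding = 1077694.2 / 80 = 13471.2 s.
In the requested units: 13471.2 s = 3.74 hours.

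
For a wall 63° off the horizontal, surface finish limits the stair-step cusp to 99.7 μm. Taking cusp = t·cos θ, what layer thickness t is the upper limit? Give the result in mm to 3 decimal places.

0.220 mm

cos(63°) = 0.4540; t_max = 0.0997/0.4540 = 0.220 mm.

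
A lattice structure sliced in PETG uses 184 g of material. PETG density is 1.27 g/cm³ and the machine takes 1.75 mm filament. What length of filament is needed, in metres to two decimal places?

Volume = 184 g / 1.27 g·cm⁻³ = 144.8819 cm³ = 144881.9 mm³.
A = π r² = π × 0.875² = 2.4053 mm².
Length = 144881.9 / 2.4053 = 60234.44 mm = 60.23 m.

60.23 m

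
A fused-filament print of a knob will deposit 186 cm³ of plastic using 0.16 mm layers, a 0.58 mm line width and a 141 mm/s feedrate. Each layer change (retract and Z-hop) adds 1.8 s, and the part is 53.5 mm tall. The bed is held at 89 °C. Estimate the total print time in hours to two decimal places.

Extrusion cross-section = 0.16 × 0.58, so 0.0928 mm².
Total extruded path = 186000/0.0928 = 2004310.3 mm.
Time extruding = 2004310.3 / 141 = 14215 s.
Layer count = ceil(53.5 / 0.16) = 335.
Non-print overhead = 335 × 1.8 = 603 s.
Total = 14215 + 603 = 14818 s = 4.12 hours.

4.12 hours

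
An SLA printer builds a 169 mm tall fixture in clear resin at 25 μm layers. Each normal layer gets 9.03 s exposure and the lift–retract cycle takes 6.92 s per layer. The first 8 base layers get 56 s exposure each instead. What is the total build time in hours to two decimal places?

Layers = ⌈169/0.025⌉ = 6760.
Bottom layers = 8 × (56 + 6.92), so 503.36 s.
Remaining layers = 6752 × (9.03 + 6.92), so 107694.4 s.
Sum: 503.36 + 107694.4 = 108197.76 s → 30.05 hours.

30.05 hours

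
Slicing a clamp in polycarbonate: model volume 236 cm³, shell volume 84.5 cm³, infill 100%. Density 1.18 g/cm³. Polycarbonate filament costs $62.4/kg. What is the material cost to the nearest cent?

Infill region = 236 − 84.5, so 151.5 cm³.
Infill volume: 1.00 × 151.5 → 151.5 cm³.
Total printed volume = 84.5 + 151.5 = 236 cm³.
Mass = 236 × 1.18, so 278.48 g.
Cost = 278.48 g / 1000 × $62.4/kg = $17.38.

$17.38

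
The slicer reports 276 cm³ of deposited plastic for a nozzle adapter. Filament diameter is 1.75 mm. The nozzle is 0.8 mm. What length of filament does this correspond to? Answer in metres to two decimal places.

114.75 m

A = π r² = π × 0.875² = 2.4053 mm².
Length = 276 cm³ / 2.4053 mm² = 276000 / 2.4053 = 114746.6 mm = 114.75 m.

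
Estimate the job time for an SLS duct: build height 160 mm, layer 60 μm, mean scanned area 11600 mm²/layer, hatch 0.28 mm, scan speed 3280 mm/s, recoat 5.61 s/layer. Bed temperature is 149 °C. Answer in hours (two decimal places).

Layer count = ceil(160 / 0.06) = 2667.
Scan path per layer = 11600 / 0.28, so 41428.6 mm.
Scan time per layer = 41428.6 / 3280, so 12.6307 s.
Per-layer time = 12.6307 + 5.61 = 18.2407 s.
2667 layers × 18.2407 s/layer = 48647.9469 s, i.e. 13.51 hours.

13.51 hours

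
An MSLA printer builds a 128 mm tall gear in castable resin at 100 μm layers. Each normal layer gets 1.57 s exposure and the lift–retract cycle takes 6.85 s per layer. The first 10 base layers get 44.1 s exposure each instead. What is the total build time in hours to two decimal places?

3.11 hours

Layer count = ceil(128 / 0.1) = 1280.
Burn-in layers: 10 × (44.1 + 6.85) → 509.5 s.
Regular layers = 1270 × (1.57 + 6.85), so 10693.4 s.
Sum: 509.5 + 10693.4 = 11202.9 s → 3.11 hours.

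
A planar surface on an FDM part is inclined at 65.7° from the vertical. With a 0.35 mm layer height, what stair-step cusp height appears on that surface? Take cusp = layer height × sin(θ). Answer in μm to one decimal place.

319.0 μm

Cusp = layer height × sin(65.7°) = 0.35 × 0.9114 = 0.31899 mm = 319.0 μm.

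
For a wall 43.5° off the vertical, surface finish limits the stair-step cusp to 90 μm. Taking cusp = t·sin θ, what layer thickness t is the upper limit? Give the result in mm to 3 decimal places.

0.131 mm

Layer height = cusp / sin(43.5°) = 0.09 / 0.6884 = 0.131 mm.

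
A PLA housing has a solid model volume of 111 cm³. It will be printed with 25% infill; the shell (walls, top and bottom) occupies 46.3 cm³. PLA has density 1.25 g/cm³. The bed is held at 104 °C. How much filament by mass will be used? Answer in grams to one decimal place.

78.1 g

Infill region = 111 − 46.3, so 64.7 cm³.
Infill deposited = 0.25 × 64.7 = 16.175 cm³.
Deposited volume = 46.3 + 16.175, so 62.475 cm³.
Mass: 62.475 × 1.25 → 78.09375 g.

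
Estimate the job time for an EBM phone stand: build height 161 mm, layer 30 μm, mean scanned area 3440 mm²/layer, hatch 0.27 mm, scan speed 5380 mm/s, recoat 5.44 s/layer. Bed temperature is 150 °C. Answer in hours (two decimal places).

Layer count = ceil(161 / 0.03) = 5367.
Scan path per layer = 3440 / 0.27, so 12740.7 mm.
Beam time per layer: 12740.7 / 5380 → 2.3682 s.
Layer cycle = 2.3682 + 5.44 = 7.8082 s.
Total: 5367 × 7.8082 s = 41906.6094 s → 11.64 hours.

11.64 hours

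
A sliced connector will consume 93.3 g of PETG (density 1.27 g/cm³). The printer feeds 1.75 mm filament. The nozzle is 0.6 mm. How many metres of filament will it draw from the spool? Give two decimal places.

Volume = 93.3 g / 1.27 g·cm⁻³ = 73.4646 cm³ = 73464.6 mm³.
Cross-section of 1.75 mm filament: π·(1.75/2)² = 2.4053 mm².
Length = 73464.6 / 2.4053 = 30542.8 mm = 30.54 m.

30.54 m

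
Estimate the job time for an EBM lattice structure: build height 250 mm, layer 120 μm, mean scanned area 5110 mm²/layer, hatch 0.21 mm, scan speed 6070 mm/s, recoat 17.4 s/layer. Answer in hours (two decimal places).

12.39 hours

Number of layers: 250 / 0.12 → 2084 (rounded up).
Hatch length per layer = 5110 / 0.21 = 24333.3 mm.
Beam time per layer = 24333.3 / 6070 = 4.0088 s.
Per-layer time = 4.0088 + 17.4, so 21.4088 s.
Total: 2084 × 21.4088 s = 44615.9392 s → 12.39 hours.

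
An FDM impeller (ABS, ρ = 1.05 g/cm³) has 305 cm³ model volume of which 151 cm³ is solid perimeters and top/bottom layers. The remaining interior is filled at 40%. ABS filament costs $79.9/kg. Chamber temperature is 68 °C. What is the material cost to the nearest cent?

$17.84

Interior volume = 305 − 151, so 154 cm³.
Infill deposited = 0.40 × 154 = 61.6 cm³.
Total extruded = 151 + 61.6 = 212.6 cm³.
Mass: 212.6 × 1.05 → 223.23 g.
At $79.9/kg: 223.23/1000 × 79.9 = $17.84.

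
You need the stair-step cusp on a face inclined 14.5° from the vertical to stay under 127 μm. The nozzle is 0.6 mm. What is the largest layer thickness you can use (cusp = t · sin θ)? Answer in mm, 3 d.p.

0.507 mm

Layer height = cusp / sin(14.5°) = 0.127 / 0.2504 = 0.507 mm.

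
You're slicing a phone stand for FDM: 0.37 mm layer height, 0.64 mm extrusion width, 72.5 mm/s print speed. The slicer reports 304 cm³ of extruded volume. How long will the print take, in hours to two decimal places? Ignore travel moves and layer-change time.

4.92 hours

Extrusion cross-section = 0.37 × 0.64, so 0.2368 mm².
Toolpath length = 304 cm³ / 0.2368 mm² = 304000 / 0.2368 = 1283783.8 mm.
Print-move time: 1283783.8 / 72.5 → 17707.4 s.
Converting: 17707.4 s = 4.92 hours.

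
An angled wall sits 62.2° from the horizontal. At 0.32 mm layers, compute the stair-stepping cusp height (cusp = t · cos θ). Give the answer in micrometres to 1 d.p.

149.2 μm

Cusp = layer height × cos(62.2°) = 0.32 × 0.4664 = 0.149248 mm = 149.2 μm.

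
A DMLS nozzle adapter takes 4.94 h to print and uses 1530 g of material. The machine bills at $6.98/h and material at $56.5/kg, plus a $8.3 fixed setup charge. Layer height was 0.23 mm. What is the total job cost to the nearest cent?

Time charge = 6.98 × 4.94, so $34.4812.
Feedstock cost = 56.5 × 1530/1000 = $86.445.
Adding setup: 34.4812 + 86.445 + 8.3 → 129.2262 ≈ $129.23.

$129.23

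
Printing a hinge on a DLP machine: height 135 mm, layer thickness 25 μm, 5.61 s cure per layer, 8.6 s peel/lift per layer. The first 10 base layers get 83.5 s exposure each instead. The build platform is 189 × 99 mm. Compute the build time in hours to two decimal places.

Layers = ⌈135/0.025⌉ = 5400.
Base layers = 10 × (83.5 + 8.6), so 921 s.
Remaining layers = 5390 × (5.61 + 8.6) = 76591.9 s.
Sum: 921 + 76591.9 = 77512.9 s → 21.53 hours.

21.53 hours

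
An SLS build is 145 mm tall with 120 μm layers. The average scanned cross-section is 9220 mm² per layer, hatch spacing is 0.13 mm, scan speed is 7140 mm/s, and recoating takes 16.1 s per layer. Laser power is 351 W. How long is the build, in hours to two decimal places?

Layer count = ceil(145 / 0.12) = 1209.
Per-layer scan distance = 9220 / 0.13, so 70923.1 mm.
Laser time per layer = 70923.1 / 7140 = 9.9332 s.
Time per layer = 9.9332 + 16.1 = 26.0332 s.
Total: 1209 × 26.0332 s = 31474.1388 s → 8.74 hours.

8.74 hours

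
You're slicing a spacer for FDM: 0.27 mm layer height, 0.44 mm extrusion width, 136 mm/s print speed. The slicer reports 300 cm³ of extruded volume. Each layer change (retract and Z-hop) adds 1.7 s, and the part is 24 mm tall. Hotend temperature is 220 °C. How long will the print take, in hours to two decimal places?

5.20 hours

Extrusion cross-section = 0.27 × 0.44, so 0.1188 mm².
Path length: 300000 mm³ / 0.1188 mm² → 2525252.5 mm.
Print-move time = 2525252.5 / 136 = 18568 s.
Layer count = ceil(24 / 0.27) = 89.
Layer-change overhead = 89 × 1.7 = 151.3 s.
Altogether 18568 + 151.3 = 18719.3 s, i.e. 5.20 hours.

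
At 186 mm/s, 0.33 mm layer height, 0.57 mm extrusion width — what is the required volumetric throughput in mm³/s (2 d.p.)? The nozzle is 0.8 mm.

34.99

A: 0.33 × 0.57 → 0.1881 mm².
Q = v·A = 186 × 0.1881 = 34.99 mm³/s.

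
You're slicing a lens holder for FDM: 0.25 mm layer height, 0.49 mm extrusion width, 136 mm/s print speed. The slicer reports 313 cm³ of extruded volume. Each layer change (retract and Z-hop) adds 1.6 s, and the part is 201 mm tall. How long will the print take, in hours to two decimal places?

Line area = 0.25 × 0.49 = 0.1225 mm².
Path length: 313000 mm³ / 0.1225 mm² → 2555102 mm.
Print-move time = 2555102 / 136 = 18787.5 s.
Number of layers: 201 / 0.25 → 804 (rounded up).
Z-hop total = 804 × 1.6, so 1286.4 s.
Altogether 18787.5 + 1286.4 = 20073.9 s, i.e. 5.58 hours.

5.58 hours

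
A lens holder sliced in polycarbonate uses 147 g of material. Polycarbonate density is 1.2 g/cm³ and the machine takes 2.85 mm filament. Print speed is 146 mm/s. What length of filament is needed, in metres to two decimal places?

19.20 m

Volume = 147 g / 1.2 g·cm⁻³ = 122.5 cm³ = 122500 mm³.
Filament cross-section = π × (2.85/2)² = 6.3794 mm².
Length = 122500 / 6.3794 = 19202.43 mm = 19.20 m.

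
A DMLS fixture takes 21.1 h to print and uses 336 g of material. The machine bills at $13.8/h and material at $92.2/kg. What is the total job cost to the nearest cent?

Machine-time cost: 13.8 × 21.1 → $291.18.
Material cost: 92.2 × 336/1000 → $30.9792.
Total = 291.18 + 30.9792 = 322.1592 ≈ $322.16.

$322.16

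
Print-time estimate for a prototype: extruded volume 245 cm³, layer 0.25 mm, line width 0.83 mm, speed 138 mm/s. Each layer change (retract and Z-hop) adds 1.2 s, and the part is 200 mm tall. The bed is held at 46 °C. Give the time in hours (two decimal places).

Bead cross-section: 0.25 × 0.83 → 0.2075 mm².
Toolpath length = 245 cm³ / 0.2075 mm² = 245000 / 0.2075 = 1180722.9 mm.
Extrusion time = 1180722.9 / 138, so 8556 s.
Layers = ⌈200/0.25⌉ = 800.
Non-print overhead: 800 × 1.2 → 960 s.
Altogether 8556 + 960 = 9516 s, i.e. 2.64 hours.

2.64 hours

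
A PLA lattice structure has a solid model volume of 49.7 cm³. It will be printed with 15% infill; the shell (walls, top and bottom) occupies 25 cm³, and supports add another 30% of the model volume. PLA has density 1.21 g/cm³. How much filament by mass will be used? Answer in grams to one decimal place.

Infill region: 49.7 − 25 → 24.7 cm³.
Infill deposited = 0.15 × 24.7 = 3.705 cm³.
Support = 0.30 × 49.7, so 14.91 cm³.
Total printed volume = 25 + 3.705 + 14.91, so 43.615 cm³.
Mass = 43.615 × 1.21 = 52.77415 g.

52.8 g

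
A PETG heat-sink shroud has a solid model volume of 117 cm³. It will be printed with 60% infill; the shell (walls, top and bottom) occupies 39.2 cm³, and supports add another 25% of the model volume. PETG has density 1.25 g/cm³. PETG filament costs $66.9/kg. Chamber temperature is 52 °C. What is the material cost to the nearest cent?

Infill region = 117 − 39.2, so 77.8 cm³.
Infill volume = 0.60 × 77.8 = 46.68 cm³.
Support: 0.25 × 117 → 29.25 cm³.
Total printed volume = 39.2 + 46.68 + 29.25, so 115.13 cm³.
Mass: 115.13 × 1.25 → 143.9125 g.
At $66.9/kg: 143.9125/1000 × 66.9 = $9.63.

$9.63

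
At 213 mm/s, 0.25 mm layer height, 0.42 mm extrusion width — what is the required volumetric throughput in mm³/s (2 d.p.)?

22.37

Extrusion cross-section = 0.25 × 0.42 = 0.105 mm².
Volumetric flow = 213 × 0.105 = 22.37 mm³/s.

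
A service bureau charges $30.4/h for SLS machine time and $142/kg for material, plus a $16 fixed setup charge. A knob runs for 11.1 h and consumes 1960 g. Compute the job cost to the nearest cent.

$631.76

Machine cost = 30.4 × 11.1 = $337.44.
Material cost = 142 × 1960/1000, so $278.32.
Total = 337.44 + 278.32 + 16 = $631.76.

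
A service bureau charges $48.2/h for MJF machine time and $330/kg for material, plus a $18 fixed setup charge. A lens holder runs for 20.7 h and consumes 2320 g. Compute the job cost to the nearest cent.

$1781.34

Machine cost = 48.2 × 20.7 = $997.74.
Material charge = 330 × 2320/1000, so $765.60.
Total = 997.74 + 765.60 + 18 = $1781.34.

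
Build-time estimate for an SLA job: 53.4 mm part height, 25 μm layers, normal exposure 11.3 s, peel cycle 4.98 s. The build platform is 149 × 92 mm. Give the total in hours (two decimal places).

9.66 hours

Layer count = ceil(53.4 / 0.025) = 2136.
Per-layer time = 11.3 + 4.98, so 16.28 s.
Total = 2136 × 16.28 = 34774.08 s = 9.66 hours.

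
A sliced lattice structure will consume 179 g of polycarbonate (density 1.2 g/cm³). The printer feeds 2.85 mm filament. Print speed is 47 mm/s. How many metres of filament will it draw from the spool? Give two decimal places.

Volume = 179 g / 1.2 g·cm⁻³ = 149.1667 cm³ = 149166.7 mm³.
A = π r² = π × 1.425² = 6.3794 mm².
Length = 149166.7 / 6.3794 = 23382.56 mm = 23.38 m.

23.38 m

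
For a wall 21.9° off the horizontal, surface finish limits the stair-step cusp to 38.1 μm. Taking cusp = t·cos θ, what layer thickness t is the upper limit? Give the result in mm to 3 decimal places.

0.041 mm

t = h_c / cos θ = 0.0381 / 0.9278 = 0.041 mm.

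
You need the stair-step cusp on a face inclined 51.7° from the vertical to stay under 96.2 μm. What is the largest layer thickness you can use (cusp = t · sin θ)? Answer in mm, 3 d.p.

Layer height = cusp / sin(51.7°) = 0.0962 / 0.7848 = 0.123 mm.

0.123 mm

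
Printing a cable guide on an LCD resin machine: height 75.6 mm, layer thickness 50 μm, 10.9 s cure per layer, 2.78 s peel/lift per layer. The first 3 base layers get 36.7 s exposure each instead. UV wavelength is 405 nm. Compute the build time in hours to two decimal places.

5.77 hours

Layers = ⌈75.6/0.05⌉ = 1512.
Burn-in layers = 3 × (36.7 + 2.78), so 118.44 s.
Remaining layers = 1509 × (10.9 + 2.78), so 20643.12 s.
Sum: 118.44 + 20643.12 = 20761.56 s → 5.77 hours.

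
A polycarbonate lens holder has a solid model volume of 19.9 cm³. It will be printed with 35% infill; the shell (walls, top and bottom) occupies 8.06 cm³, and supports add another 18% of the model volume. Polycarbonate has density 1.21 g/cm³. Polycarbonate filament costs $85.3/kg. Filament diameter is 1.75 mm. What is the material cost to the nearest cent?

Volume inside the shell = 19.9 − 8.06, so 11.84 cm³.
Deposited infill: 0.35 × 11.84 → 4.144 cm³.
Support = 0.18 × 19.9, so 3.582 cm³.
Deposited volume = 8.06 + 4.144 + 3.582, so 15.786 cm³.
Mass = 15.786 × 1.21 = 19.10106 g.
Cost = 19.10106 g / 1000 × $85.3/kg = $1.63.

$1.63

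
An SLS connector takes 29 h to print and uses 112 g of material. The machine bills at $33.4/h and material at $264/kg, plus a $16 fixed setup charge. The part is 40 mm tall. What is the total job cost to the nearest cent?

Time charge = 33.4 × 29, so $968.60.
Material cost: 264 × 112/1000 → $29.568.
Total = 968.60 + 29.568 + 16 = 1014.168 ≈ $1014.17.

$1014.17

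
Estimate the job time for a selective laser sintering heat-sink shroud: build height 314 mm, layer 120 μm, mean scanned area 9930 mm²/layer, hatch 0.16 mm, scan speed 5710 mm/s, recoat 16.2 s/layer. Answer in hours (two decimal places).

19.68 hours

Number of layers: 314 / 0.12 → 2617 (rounded up).
Scan path per layer = 9930 / 0.16, so 62062.5 mm.
Laser time per layer: 62062.5 / 5710 → 10.8691 s.
Per-layer time: 10.8691 + 16.2 → 27.0691 s.
2617 layers × 27.0691 s/layer = 70839.8347 s, i.e. 19.68 hours.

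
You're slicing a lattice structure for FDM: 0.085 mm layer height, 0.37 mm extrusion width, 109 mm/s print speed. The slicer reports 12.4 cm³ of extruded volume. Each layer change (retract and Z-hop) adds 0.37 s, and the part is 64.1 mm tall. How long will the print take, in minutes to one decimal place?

64.9 minutes

Bead cross-section = 0.085 × 0.37 = 0.03145 mm².
Toolpath length = 12.4 cm³ / 0.03145 mm² = 12400 / 0.03145 = 394276.6 mm.
Extrusion time = 394276.6 / 109, so 3617.2 s.
Layer count = ceil(64.1 / 0.085) = 755.
Non-print overhead = 755 × 0.37 = 279.35 s.
Total = 3617.2 + 279.35 = 3896.55 s = 64.9 minutes.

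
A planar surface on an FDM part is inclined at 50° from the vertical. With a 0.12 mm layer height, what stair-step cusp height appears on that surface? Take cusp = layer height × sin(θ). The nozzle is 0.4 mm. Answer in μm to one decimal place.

91.9 μm

h_c = t·sin θ = 0.12 × 0.7660 = 0.09192 mm (91.9 μm).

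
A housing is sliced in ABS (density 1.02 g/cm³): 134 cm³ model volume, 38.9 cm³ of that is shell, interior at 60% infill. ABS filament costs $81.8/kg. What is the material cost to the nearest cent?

$8.01

Volume inside the shell: 134 − 38.9 → 95.1 cm³.
Infill deposited = 0.60 × 95.1 = 57.06 cm³.
Total printed volume: 38.9 + 57.06 → 95.96 cm³.
Mass: 95.96 × 1.02 → 97.8792 g.
At $81.8/kg: 97.8792/1000 × 81.8 = $8.01.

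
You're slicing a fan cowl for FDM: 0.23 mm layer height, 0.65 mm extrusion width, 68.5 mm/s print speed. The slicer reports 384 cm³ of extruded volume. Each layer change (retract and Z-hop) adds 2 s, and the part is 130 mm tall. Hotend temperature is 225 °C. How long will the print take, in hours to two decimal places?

Line area = 0.23 × 0.65, so 0.1495 mm².
Total extruded path = 384000/0.1495 = 2568561.9 mm.
Time extruding = 2568561.9 / 68.5 = 37497.3 s.
Number of layers: 130 / 0.23 → 566 (rounded up).
Z-hop total: 566 × 2 → 1132 s.
Total = 37497.3 + 1132 = 38629.3 s = 10.73 hours.

10.73 hours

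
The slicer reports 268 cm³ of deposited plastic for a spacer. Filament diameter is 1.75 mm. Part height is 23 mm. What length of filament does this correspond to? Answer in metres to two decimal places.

Filament cross-section = π × (1.75/2)² = 2.4053 mm².
Length = 268 cm³ / 2.4053 mm² = 268000 / 2.4053 = 111420.61 mm = 111.42 m.

111.42 m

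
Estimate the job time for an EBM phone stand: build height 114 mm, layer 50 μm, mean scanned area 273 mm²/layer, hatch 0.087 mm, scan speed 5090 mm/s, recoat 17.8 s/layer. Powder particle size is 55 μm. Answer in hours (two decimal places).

11.66 hours

Layer count = ceil(114 / 0.05) = 2280.
Scan path per layer = 273 / 0.087, so 3137.9 mm.
Scan time per layer = 3137.9 / 5090 = 0.6165 s.
Layer cycle = 0.6165 + 17.8 = 18.4165 s.
2280 layers × 18.4165 s/layer = 41989.62 s, i.e. 11.66 hours.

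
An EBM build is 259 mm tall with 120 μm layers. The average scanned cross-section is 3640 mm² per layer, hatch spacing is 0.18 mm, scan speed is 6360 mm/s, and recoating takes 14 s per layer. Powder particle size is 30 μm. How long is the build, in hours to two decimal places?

10.30 hours

Number of layers: 259 / 0.12 → 2159 (rounded up).
Hatch length per layer: 3640 / 0.18 → 20222.2 mm.
Scan time per layer = 20222.2 / 6360, so 3.1796 s.
Per-layer time: 3.1796 + 14 → 17.1796 s.
Build time = 2159 × 17.1796 = 37090.7564 s = 10.30 hours.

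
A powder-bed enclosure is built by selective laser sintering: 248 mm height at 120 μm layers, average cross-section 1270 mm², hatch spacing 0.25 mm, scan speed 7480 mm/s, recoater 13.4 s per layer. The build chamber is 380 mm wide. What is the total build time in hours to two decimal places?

8.08 hours

Number of layers: 248 / 0.12 → 2067 (rounded up).
Per-layer scan distance = 1270 / 0.25, so 5080 mm.
Per-layer scan time: 5080 / 7480 → 0.6791 s.
Layer cycle = 0.6791 + 13.4 = 14.0791 s.
2067 layers × 14.0791 s/layer = 29101.4997 s, i.e. 8.08 hours.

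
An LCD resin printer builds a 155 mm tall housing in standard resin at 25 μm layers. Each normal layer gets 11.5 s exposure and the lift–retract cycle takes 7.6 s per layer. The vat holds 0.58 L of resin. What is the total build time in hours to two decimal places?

32.89 hours

Layers = ⌈155/0.025⌉ = 6200.
Cycle time = 11.5 + 7.6, so 19.1 s.
Build time: 6200 × 19.1 s = 118420 s, i.e. 32.89 hours.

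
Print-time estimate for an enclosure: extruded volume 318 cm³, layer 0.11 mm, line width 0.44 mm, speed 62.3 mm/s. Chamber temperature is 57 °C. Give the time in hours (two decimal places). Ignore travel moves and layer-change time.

29.29 hours

Extrusion cross-section = 0.11 × 0.44 = 0.0484 mm².
Toolpath length = 318 cm³ / 0.0484 mm² = 318000 / 0.0484 = 6570247.9 mm.
Time extruding: 6570247.9 / 62.3 → 105461.4 s.
That's 105461.4 s → 29.29 hours.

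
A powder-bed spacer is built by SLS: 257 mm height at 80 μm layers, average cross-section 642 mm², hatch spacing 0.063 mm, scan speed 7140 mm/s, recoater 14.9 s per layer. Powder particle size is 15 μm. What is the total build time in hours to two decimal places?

14.57 hours

Layers = ⌈257/0.08⌉ = 3213.
Scan path per layer = 642 / 0.063 = 10190.5 mm.
Laser time per layer = 10190.5 / 7140 = 1.4272 s.
Time per layer = 1.4272 + 14.9 = 16.3272 s.
Total: 3213 × 16.3272 s = 52459.2936 s → 14.57 hours.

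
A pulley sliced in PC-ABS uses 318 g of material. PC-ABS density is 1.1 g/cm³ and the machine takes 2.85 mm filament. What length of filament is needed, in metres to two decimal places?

45.32 m

Volume = 318 g / 1.1 g·cm⁻³ = 289.0909 cm³ = 289090.9 mm³.
A = π r² = π × 1.425² = 6.3794 mm².
L = V/A = 289090.9/6.3794 = 45316.32 mm → 45.32 m.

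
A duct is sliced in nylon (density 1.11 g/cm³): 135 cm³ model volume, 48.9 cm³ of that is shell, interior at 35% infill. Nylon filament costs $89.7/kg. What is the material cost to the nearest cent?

Infill region = 135 − 48.9 = 86.1 cm³.
Infill deposited = 0.35 × 86.1 = 30.135 cm³.
Total printed volume = 48.9 + 30.135 = 79.035 cm³.
Mass = 79.035 × 1.11, so 87.72885 g.
Cost = 87.72885 g / 1000 × $89.7/kg = $7.87.

$7.87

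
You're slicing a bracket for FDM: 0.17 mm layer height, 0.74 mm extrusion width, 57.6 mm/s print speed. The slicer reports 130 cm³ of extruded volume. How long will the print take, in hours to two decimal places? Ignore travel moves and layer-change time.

4.98 hours

Extrusion cross-section = 0.17 × 0.74, so 0.1258 mm².
Toolpath length = 130 cm³ / 0.1258 mm² = 130000 / 0.1258 = 1033386.3 mm.
Extrusion time: 1033386.3 / 57.6 → 17940.7 s.
In the requested units: 17940.7 s = 4.98 hours.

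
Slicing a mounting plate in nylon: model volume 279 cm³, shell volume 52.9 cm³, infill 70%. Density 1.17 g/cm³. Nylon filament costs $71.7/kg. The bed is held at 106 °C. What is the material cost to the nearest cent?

$17.71

Interior volume = 279 − 52.9 = 226.1 cm³.
Deposited infill: 0.70 × 226.1 → 158.27 cm³.
Total extruded: 52.9 + 158.27 → 211.17 cm³.
Mass = 211.17 × 1.17 = 247.0689 g.
Cost = 247.0689 g / 1000 × $71.7/kg = $17.71.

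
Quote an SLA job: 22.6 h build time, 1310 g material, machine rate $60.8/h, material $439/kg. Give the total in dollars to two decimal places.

Machine cost = 60.8 × 22.6, so $1374.08.
Material charge: 439 × 1310/1000 → $575.09.
Job cost: 1374.08 + 575.09 = $1949.17.

$1949.17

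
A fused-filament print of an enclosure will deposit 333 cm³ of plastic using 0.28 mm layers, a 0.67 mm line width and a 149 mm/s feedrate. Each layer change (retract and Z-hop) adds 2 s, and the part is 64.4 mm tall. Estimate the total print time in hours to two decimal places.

3.44 hours

Line area = 0.28 × 0.67 = 0.1876 mm².
Total extruded path = 333000/0.1876 = 1775053.3 mm.
Print-move time: 1775053.3 / 149 → 11913.1 s.
Number of layers: 64.4 / 0.28 → 230 (rounded up).
Non-print overhead = 230 × 2, so 460 s.
Altogether 11913.1 + 460 = 12373.1 s, i.e. 3.44 hours.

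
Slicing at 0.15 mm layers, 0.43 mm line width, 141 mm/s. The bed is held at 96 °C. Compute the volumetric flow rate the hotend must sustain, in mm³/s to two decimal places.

9.09

Extrusion cross-section: 0.15 × 0.43 → 0.0645 mm².
Volumetric flow = 141 × 0.0645 = 9.09 mm³/s.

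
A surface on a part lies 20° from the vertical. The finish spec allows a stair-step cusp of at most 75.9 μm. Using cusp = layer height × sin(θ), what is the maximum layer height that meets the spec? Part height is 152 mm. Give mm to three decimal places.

t = h_c / sin θ = 0.0759 / 0.3420 = 0.222 mm.

0.222 mm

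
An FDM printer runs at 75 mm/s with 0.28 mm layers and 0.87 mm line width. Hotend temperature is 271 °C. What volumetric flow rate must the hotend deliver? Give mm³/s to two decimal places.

18.27

Extrusion cross-section = 0.28 × 0.87 = 0.2436 mm².
Volumetric flow = 75 × 0.2436 = 18.27 mm³/s.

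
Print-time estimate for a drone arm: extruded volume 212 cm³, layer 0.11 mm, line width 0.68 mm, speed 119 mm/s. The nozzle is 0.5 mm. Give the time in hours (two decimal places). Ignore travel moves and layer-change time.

Line area = 0.11 × 0.68 = 0.0748 mm².
Total extruded path = 212000/0.0748 = 2834224.6 mm.
Extrusion time = 2834224.6 / 119, so 23817 s.
Converting: 23817 s = 6.62 hours.

6.62 hours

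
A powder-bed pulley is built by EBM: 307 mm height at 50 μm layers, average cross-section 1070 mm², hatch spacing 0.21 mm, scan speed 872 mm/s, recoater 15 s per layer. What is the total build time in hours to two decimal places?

Number of layers: 307 / 0.05 → 6140 (rounded up).
Scan path per layer = 1070 / 0.21, so 5095.2 mm.
Scan time per layer: 5095.2 / 872 → 5.8431 s.
Time per layer: 5.8431 + 15 → 20.8431 s.
6140 layers × 20.8431 s/layer = 127976.634 s, i.e. 35.55 hours.

35.55 hours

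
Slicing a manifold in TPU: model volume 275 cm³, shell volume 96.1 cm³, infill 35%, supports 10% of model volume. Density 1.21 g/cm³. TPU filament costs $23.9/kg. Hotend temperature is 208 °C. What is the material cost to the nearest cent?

$5.39

Interior volume = 275 − 96.1, so 178.9 cm³.
Deposited infill: 0.35 × 178.9 → 62.615 cm³.
Support = 0.10 × 275 = 27.5 cm³.
Total printed volume = 96.1 + 62.615 + 27.5 = 186.215 cm³.
Mass = 186.215 × 1.21 = 225.32015 g.
Cost = 225.32015 g / 1000 × $23.9/kg = $5.39.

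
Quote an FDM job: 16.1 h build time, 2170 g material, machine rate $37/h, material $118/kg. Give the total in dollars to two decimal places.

Machine-time cost = 37 × 16.1 = $595.70.
Feedstock cost: 118 × 2170/1000 → $256.06.
Total = 595.70 + 256.06 = $851.76.

$851.76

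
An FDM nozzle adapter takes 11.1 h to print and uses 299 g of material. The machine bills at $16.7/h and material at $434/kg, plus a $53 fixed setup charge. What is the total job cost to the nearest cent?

Time charge: 16.7 × 11.1 → $185.37.
Material charge: 434 × 299/1000 → $129.766.
Total = 185.37 + 129.766 + 53 = 368.136 ≈ $368.14.

$368.14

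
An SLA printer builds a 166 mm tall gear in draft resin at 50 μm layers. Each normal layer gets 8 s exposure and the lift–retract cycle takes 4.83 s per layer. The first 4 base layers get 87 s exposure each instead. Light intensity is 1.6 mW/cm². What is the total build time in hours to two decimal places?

11.92 hours

Layer count = ceil(166 / 0.05) = 3320.
Bottom layers: 4 × (87 + 4.83) → 367.32 s.
Normal layers = 3316 × (8 + 4.83) = 42544.28 s.
Total = 367.32 + 42544.28 = 42911.6 s = 11.92 hours.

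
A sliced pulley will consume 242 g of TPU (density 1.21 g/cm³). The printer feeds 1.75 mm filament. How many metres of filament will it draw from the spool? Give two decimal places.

Extruded volume: 242/1.21 = 200 cm³ (200000 mm³).
Filament cross-section = π × (1.75/2)² = 2.4053 mm².
Length = 200000 / 2.4053 = 83149.71 mm = 83.15 m.

83.15 m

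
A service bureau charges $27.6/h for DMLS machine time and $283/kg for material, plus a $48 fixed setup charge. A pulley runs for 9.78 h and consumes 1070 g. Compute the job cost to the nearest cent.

$620.74

Time charge = 27.6 × 9.78 = $269.928.
Material cost: 283 × 1070/1000 → $302.81.
Total = 269.928 + 302.81 + 48 = 620.738 ≈ $620.74.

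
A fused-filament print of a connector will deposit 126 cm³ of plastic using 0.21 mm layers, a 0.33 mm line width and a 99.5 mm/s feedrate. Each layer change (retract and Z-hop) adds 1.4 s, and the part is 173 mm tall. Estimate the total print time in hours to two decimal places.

5.40 hours

Extrusion cross-section: 0.21 × 0.33 → 0.0693 mm².
Total extruded path = 126000/0.0693 = 1818181.8 mm.
Print-move time = 1818181.8 / 99.5 = 18273.2 s.
Layer count = ceil(173 / 0.21) = 824.
Z-hop total = 824 × 1.4 = 1153.6 s.
Altogether 18273.2 + 1153.6 = 19426.8 s, i.e. 5.40 hours.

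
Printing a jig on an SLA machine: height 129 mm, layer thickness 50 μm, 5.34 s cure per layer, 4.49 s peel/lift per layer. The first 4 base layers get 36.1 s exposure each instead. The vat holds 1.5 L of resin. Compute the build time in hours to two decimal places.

7.08 hours

Layers = ⌈129/0.05⌉ = 2580.
Bottom layers: 4 × (36.1 + 4.49) → 162.36 s.
Normal layers = 2576 × (5.34 + 4.49) = 25322.08 s.
Sum: 162.36 + 25322.08 = 25484.44 s → 7.08 hours.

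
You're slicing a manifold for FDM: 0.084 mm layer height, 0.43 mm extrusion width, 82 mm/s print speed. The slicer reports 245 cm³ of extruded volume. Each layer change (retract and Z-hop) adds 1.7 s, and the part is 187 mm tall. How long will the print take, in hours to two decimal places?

24.03 hours

Line area = 0.084 × 0.43, so 0.03612 mm².
Total extruded path = 245000/0.03612 = 6782945.7 mm.
Extrusion time: 6782945.7 / 82 → 82718.9 s.
Number of layers: 187 / 0.084 → 2227 (rounded up).
Non-print overhead = 2227 × 1.7, so 3785.9 s.
Altogether 82718.9 + 3785.9 = 86504.8 s, i.e. 24.03 hours.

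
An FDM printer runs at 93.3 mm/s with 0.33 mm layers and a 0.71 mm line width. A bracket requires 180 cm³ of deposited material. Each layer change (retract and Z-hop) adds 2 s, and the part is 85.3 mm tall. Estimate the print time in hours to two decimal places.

2.43 hours

Extrusion cross-section = 0.33 × 0.71 = 0.2343 mm².
Total extruded path = 180000/0.2343 = 768245.8 mm.
Time extruding: 768245.8 / 93.3 → 8234.1 s.
Number of layers: 85.3 / 0.33 → 259 (rounded up).
Z-hop total = 259 × 2, so 518 s.
Altogether 8234.1 + 518 = 8752.1 s, i.e. 2.43 hours.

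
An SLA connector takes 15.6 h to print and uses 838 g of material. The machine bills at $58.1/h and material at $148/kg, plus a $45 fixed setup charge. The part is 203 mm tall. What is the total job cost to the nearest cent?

Time charge = 58.1 × 15.6 = $906.36.
Feedstock cost = 148 × 838/1000 = $124.024.
Adding setup: 906.36 + 124.024 + 45 → 1075.384 ≈ $1075.38.

$1075.38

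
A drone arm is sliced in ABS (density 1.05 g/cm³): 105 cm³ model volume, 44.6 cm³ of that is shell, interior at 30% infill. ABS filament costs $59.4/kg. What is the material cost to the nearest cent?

Volume inside the shell: 105 − 44.6 → 60.4 cm³.
Deposited infill: 0.30 × 60.4 → 18.12 cm³.
Total printed volume: 44.6 + 18.12 → 62.72 cm³.
Mass: 62.72 × 1.05 → 65.856 g.
Cost = 65.856 g / 1000 × $59.4/kg = $3.91.

$3.91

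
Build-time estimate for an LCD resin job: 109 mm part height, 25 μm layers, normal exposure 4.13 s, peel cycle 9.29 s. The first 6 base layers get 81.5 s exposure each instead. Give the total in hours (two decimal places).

16.38 hours

Number of layers: 109 / 0.025 → 4360 (rounded up).
Base layers: 6 × (81.5 + 9.29) → 544.74 s.
Remaining layers = 4354 × (4.13 + 9.29), so 58430.68 s.
Sum: 544.74 + 58430.68 = 58975.42 s → 16.38 hours.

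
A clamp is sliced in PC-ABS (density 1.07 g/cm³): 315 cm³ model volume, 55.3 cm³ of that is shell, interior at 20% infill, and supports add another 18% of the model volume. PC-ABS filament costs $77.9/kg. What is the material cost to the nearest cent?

$13.66

Volume inside the shell = 315 − 55.3, so 259.7 cm³.
Infill volume = 0.20 × 259.7 = 51.94 cm³.
Support = 0.18 × 315 = 56.7 cm³.
Deposited volume: 55.3 + 51.94 + 56.7 → 163.94 cm³.
Mass: 163.94 × 1.07 → 175.4158 g.
Cost = 175.4158 g / 1000 × $77.9/kg = $13.66.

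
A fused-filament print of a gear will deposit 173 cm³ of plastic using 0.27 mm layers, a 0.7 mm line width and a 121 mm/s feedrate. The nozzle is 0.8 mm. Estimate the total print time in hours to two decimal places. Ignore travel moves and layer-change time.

Line area: 0.27 × 0.7 → 0.189 mm².
Path length: 173000 mm³ / 0.189 mm² → 915343.9 mm.
Print-move time: 915343.9 / 121 → 7564.8 s.
Converting: 7564.8 s = 2.10 hours.

2.10 hours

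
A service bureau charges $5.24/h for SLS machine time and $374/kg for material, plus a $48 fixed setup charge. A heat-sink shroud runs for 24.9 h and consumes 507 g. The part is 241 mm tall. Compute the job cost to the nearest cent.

Time charge = 5.24 × 24.9, so $130.476.
Material charge = 374 × 507/1000 = $189.618.
Total = 130.476 + 189.618 + 48 = 368.094 ≈ $368.09.

$368.09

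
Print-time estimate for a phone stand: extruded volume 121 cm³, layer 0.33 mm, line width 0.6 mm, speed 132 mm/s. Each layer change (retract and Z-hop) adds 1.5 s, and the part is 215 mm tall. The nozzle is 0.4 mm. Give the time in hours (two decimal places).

1.56 hours

Extrusion cross-section = 0.33 × 0.6, so 0.198 mm².
Path length: 121000 mm³ / 0.198 mm² → 611111.1 mm.
Extrusion time = 611111.1 / 132, so 4629.6 s.
Layers = ⌈215/0.33⌉ = 652.
Non-print overhead = 652 × 1.5, so 978 s.
Total = 4629.6 + 978 = 5607.6 s = 1.56 hours.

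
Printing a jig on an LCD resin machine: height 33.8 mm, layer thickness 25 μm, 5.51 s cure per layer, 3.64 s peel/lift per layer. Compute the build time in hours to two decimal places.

Layer count = ceil(33.8 / 0.025) = 1352.
Per-layer time = 5.51 + 3.64 = 9.15 s.
Total = 1352 × 9.15 = 12370.8 s = 3.44 hours.

3.44 hours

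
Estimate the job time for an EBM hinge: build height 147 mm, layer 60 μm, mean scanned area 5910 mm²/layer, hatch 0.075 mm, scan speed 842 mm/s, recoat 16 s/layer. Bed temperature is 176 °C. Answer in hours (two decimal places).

74.58 hours

Layer count = ceil(147 / 0.06) = 2450.
Per-layer scan distance = 5910 / 0.075 = 78800 mm.
Per-layer scan time = 78800 / 842, so 93.5867 s.
Layer cycle = 93.5867 + 16 = 109.5867 s.
2450 layers × 109.5867 s/layer = 268487.415 s, i.e. 74.58 hours.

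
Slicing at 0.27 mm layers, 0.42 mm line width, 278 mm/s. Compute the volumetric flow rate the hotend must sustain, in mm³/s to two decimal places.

Extrusion cross-section = 0.27 × 0.42, so 0.1134 mm².
Q = v·A = 278 × 0.1134 = 31.53 mm³/s.

31.53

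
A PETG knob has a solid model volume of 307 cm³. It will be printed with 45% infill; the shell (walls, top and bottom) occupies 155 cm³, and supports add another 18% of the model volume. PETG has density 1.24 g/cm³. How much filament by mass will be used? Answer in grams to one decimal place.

Infill region = 307 − 155 = 152 cm³.
Infill volume: 0.45 × 152 → 68.4 cm³.
Support = 0.18 × 307, so 55.26 cm³.
Total extruded = 155 + 68.4 + 55.26, so 278.66 cm³.
Mass = 278.66 × 1.24 = 345.5384 g.

345.5 g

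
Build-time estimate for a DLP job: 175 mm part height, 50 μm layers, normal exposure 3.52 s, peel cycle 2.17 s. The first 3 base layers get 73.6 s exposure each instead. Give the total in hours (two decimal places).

5.59 hours

Layers = ⌈175/0.05⌉ = 3500.
Bottom layers: 3 × (73.6 + 2.17) → 227.31 s.
Normal layers = 3497 × (3.52 + 2.17), so 19897.93 s.
Total = 227.31 + 19897.93 = 20125.24 s = 5.59 hours.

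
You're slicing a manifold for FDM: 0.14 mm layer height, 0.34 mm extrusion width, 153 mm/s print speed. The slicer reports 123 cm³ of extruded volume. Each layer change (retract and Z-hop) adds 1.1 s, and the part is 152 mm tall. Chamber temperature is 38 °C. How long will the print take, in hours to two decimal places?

Line area = 0.14 × 0.34 = 0.0476 mm².
Path length: 123000 mm³ / 0.0476 mm² → 2584033.6 mm.
Extrusion time = 2584033.6 / 153 = 16889.1 s.
Number of layers: 152 / 0.14 → 1086 (rounded up).
Z-hop total = 1086 × 1.1 = 1194.6 s.
Altogether 16889.1 + 1194.6 = 18083.7 s, i.e. 5.02 hours.

5.02 hours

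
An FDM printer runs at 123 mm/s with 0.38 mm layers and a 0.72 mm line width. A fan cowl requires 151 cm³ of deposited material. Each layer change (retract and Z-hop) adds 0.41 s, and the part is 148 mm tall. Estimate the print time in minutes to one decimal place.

77.4 minutes

Bead cross-section = 0.38 × 0.72, so 0.2736 mm².
Toolpath length = 151 cm³ / 0.2736 mm² = 151000 / 0.2736 = 551900.6 mm.
Time extruding = 551900.6 / 123, so 4487 s.
Layers = ⌈148/0.38⌉ = 390.
Layer-change overhead = 390 × 0.41, so 159.9 s.
Altogether 4487 + 159.9 = 4646.9 s, i.e. 77.4 minutes.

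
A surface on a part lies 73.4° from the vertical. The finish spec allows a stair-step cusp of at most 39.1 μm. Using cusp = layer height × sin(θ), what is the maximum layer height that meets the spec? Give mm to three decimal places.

sin(73.4°) = 0.9583; t_max = 0.0391/0.9583 = 0.041 mm.

0.041 mm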